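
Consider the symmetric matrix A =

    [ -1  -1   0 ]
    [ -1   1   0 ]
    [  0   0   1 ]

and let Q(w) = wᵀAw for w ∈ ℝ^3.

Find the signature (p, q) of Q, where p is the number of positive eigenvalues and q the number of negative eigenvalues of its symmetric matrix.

(2, 1)

Applying the same elementary operations to the rows and columns of A produces a congruent diagonal matrix with entries -1, 2, 1.
That gives 2 positive, 1 negative pivots.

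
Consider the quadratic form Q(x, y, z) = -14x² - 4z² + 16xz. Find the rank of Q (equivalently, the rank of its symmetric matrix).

The associated matrix is A = [[-14, 0, 8], [0, 0, 0], [8, 0, -4]].
Row-reducing A symmetrically gives the diagonal entries -14, 0, 4/7.
Counting signs: 1 positive, 1 negative, 1 zero.
The rank is the number of nonzero pivots: 2.

2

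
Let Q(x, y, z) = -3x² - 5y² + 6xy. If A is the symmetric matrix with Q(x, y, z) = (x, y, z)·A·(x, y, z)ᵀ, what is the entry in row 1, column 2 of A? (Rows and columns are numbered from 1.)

3

The coefficient of x·y in Q is 6. For a symmetric A this equals A[1,2] + A[2,1] = 2·A[1,2].
So A[1,2] = 6/2 = 3.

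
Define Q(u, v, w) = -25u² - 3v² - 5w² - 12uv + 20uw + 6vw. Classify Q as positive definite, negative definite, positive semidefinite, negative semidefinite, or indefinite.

The symmetric matrix of Q is A = [[-25, -6, 10], [-6, -3, 3], [10, 3, -5]].
Leading principal minors: Δ_1 = -25, Δ_2 = 39, Δ_3 = -30.
The signs alternate starting with Δ_1 < 0, so by Sylvester's criterion Q is negative definite.

negative definite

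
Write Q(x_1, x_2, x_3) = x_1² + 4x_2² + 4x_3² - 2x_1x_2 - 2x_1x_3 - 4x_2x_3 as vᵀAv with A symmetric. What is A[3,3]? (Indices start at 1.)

The coefficient of x_3² in Q is 4, and that is exactly A[3,3].

4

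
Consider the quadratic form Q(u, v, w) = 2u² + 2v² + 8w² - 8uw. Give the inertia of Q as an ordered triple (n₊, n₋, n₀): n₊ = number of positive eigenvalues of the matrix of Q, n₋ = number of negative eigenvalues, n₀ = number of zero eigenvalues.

(2, 0, 1)

Write A = [[2, 0, -4], [0, 2, 0], [-4, 0, 8]].
Applying the same elementary operations to the rows and columns of A produces a congruent diagonal matrix with entries 2, 2, 0.
That gives 2 positive, 1 zero pivots.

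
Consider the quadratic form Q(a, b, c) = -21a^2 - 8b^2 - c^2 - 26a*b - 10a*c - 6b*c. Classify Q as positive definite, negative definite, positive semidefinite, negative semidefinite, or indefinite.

The associated matrix is A = [[-21, -13, -5], [-13, -8, -3], [-5, -3, -1]].
Applying the same elementary operations to the rows and columns of A produces a congruent diagonal matrix with entries -21, 1/21, 0.
So there are 1 positive, 1 negative, 1 zero pivots.
Hence Q is indefinite.

indefinite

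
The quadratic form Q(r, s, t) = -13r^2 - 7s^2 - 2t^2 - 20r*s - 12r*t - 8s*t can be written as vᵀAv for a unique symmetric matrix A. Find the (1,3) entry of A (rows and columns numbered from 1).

-6

The coefficient of r·t in Q is -12. For a symmetric A this equals A[1,3] + A[3,1] = 2·A[1,3].
So A[1,3] = -12/2 = -6.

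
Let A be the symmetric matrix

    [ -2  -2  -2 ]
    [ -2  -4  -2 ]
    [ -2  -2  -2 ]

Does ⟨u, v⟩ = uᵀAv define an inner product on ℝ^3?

no

Congruent diagonalization of A (simultaneous row and column reduction) yields pivots -2, -2, 0.
So there are 2 negative, 1 zero pivots.
Hence Q is negative semidefinite.
⟨·,·⟩ is an inner product exactly when A is positive definite.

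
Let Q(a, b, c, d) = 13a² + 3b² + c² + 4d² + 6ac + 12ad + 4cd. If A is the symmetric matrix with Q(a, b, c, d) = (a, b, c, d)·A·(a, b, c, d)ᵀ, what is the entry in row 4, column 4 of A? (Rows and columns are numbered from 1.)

The coefficient of d² in Q is 4, and that is exactly A[4,4].

4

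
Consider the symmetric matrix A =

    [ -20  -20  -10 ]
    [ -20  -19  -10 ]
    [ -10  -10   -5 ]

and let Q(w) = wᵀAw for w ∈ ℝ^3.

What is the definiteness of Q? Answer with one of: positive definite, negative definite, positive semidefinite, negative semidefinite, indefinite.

Congruent diagonalization of A (simultaneous row and column reduction) yields pivots -20, 1, 0.
That gives 1 positive, 1 negative, 1 zero pivots.
Hence Q is indefinite.

indefinite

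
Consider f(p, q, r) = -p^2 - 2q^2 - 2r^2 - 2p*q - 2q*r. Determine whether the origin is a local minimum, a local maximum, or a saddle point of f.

local maximum

The Hessian at the origin is H = [[-2, -2, 0], [-2, -4, -2], [0, -2, -4]].
Applying the same elementary operations to the rows and columns of H produces a congruent diagonal matrix with entries -2, -2, -2.
So there are 3 negative pivots.
H is negative definite, so the origin is a strict local maximum.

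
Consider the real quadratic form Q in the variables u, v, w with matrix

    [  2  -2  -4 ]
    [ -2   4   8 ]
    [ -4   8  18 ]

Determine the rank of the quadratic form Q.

3

An LDLᵀ factorisation of A has diagonal entries 2, 2, 2.
Counting signs: 3 positive.
The rank is the number of nonzero pivots: 3.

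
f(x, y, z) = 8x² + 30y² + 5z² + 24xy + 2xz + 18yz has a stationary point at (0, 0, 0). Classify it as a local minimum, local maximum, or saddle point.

The Hessian at the origin is H = [[16, 24, 2], [24, 60, 18], [2, 18, 10]].
Symmetric row and column elimination reduces H to a congruent diagonal form with pivots 16, 24, 3/8.
Counting signs: 3 positive.
H is positive definite, so the origin is a strict local minimum.

local minimum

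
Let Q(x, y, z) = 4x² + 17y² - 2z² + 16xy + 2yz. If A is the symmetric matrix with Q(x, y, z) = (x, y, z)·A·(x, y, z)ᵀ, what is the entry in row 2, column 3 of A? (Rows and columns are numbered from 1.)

The coefficient of y·z in Q is 2. For a symmetric A this equals A[2,3] + A[3,2] = 2·A[2,3].
So A[2,3] = 2/2 = 1.

1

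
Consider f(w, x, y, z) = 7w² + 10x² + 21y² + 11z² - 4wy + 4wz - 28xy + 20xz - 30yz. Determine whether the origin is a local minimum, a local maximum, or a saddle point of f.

local minimum

The Hessian at the origin is H = [[14, 0, -4, 4], [0, 20, -28, 20], [-4, -28, 42, -30], [4, 20, -30, 22]].
Row-reducing H symmetrically gives the diagonal entries 14, 20, 58/35, 12/29.
So there are 4 positive pivots.
H is positive definite, so the origin is a strict local minimum.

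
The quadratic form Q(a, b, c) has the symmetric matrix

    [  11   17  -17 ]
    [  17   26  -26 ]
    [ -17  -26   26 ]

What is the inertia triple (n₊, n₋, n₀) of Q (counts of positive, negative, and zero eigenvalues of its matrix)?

(1, 1, 1)

Row-reducing A symmetrically gives the diagonal entries 11, -3/11, 0.
So there are 1 positive, 1 negative, 1 zero pivots.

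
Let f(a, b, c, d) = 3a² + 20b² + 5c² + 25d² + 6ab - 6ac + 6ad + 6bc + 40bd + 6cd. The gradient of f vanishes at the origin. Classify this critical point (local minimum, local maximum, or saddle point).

saddle point

The Hessian at the origin is H = [[6, 6, -6, 6], [6, 40, 6, 40], [-6, 6, 10, 6], [6, 40, 6, 50]].
Congruent diagonalization of H (simultaneous row and column reduction) yields pivots 6, 34, -4/17, 10.
That gives 3 positive, 1 negative pivots.
H is indefinite, so the origin is a saddle point.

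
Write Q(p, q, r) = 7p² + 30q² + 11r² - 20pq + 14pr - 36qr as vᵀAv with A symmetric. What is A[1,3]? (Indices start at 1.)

7

The coefficient of p·r in Q is 14. For a symmetric A this equals A[1,3] + A[3,1] = 2·A[1,3].
So A[1,3] = 14/2 = 7.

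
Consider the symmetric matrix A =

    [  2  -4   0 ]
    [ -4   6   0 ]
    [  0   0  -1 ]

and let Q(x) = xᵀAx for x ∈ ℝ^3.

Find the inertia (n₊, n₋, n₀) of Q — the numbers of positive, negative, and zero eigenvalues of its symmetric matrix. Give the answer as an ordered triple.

Symmetric row and column elimination reduces A to a congruent diagonal form with pivots 2, -2, -1.
That gives 1 positive, 2 negative pivots.

(1, 2, 0)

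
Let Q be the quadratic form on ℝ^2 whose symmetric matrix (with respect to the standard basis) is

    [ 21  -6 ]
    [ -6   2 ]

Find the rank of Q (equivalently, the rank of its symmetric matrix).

2

Symmetric row and column elimination reduces A to a congruent diagonal form with pivots 21, 2/7.
Counting signs: 2 positive.
The rank is the number of nonzero pivots: 2.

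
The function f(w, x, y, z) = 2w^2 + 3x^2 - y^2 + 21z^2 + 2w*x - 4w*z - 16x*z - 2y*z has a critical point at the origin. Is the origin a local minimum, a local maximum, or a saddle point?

The Hessian at the origin is H = [[4, 2, 0, -4], [2, 6, 0, -16], [0, 0, -2, -2], [-4, -16, -2, 42]].
An LDLᵀ factorisation of H has diagonal entries 4, 5, -2, 4/5.
Counting signs: 3 positive, 1 negative.
H is indefinite, so the origin is a saddle point.

saddle point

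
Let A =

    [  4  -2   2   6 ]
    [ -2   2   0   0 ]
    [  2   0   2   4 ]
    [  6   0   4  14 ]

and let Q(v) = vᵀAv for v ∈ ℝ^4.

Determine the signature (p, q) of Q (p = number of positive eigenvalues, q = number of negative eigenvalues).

By Sylvester's law of inertia any congruent diagonalization of A has 3 positive, 1 negative and 0 zero entries.

(3, 1)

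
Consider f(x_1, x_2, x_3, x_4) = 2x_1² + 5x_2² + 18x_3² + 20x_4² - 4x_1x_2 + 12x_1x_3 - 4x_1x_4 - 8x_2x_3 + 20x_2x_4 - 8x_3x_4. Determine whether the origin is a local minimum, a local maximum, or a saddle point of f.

The Hessian at the origin is H = [[4, -4, 12, -4], [-4, 10, -8, 20], [12, -8, 36, -8], [-4, 20, -8, 40]].
Congruent diagonalization of H (simultaneous row and column reduction) yields pivots 4, 6, -8/3, 10.
So there are 3 positive, 1 negative pivots.
H is indefinite, so the origin is a saddle point.

saddle point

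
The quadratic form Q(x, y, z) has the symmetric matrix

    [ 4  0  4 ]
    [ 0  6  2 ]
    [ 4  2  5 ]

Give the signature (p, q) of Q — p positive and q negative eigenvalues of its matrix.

Row-reducing A symmetrically gives the diagonal entries 4, 6, 1/3.
That gives 3 positive pivots.

(3, 0)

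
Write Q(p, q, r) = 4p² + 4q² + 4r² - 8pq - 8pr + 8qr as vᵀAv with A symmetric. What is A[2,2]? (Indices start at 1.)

The coefficient of q² in Q is 4, and that is exactly A[2,2].

4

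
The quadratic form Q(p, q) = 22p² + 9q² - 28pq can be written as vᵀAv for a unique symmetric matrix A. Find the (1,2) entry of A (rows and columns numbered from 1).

-14

The coefficient of p·q in Q is -28. For a symmetric A this equals A[1,2] + A[2,1] = 2·A[1,2].
So A[1,2] = -28/2 = -14.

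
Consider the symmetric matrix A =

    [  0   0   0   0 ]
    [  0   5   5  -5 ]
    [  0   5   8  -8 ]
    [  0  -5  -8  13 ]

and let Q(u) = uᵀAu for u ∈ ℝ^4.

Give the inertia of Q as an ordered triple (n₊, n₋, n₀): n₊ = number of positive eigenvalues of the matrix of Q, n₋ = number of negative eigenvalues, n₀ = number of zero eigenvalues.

(3, 0, 1)

Congruent diagonalization of A (simultaneous row and column reduction) yields pivots 0, 5, 3, 5.
That gives 3 positive, 1 zero pivots.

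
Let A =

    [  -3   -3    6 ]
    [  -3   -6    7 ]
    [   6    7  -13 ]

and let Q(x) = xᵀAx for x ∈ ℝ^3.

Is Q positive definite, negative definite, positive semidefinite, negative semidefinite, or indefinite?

Leading principal minors: Δ_1 = -3, Δ_2 = 9, Δ_3 = -6.
The signs alternate starting with Δ_1 < 0, so by Sylvester's criterion Q is negative definite.

negative definite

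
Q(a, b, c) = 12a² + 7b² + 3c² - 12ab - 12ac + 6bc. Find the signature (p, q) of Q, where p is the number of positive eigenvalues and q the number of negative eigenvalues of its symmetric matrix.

(2, 0)

Write A = [[12, -6, -6], [-6, 7, 3], [-6, 3, 3]].
Applying the same elementary operations to the rows and columns of A produces a congruent diagonal matrix with entries 12, 4, 0.
Counting signs: 2 positive, 1 zero.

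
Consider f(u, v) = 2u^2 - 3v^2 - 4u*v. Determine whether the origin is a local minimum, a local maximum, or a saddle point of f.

The Hessian at the origin is H = [[4, -4], [-4, -6]].
det H = 4·-6 − (-4)² = -40 < 0, so H is indefinite.
Therefore the origin is a saddle point.

saddle point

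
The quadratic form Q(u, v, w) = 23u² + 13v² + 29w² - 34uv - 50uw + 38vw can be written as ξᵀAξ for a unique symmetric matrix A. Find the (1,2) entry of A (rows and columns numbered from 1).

-17

The coefficient of u·v in Q is -34. For a symmetric A this equals A[1,2] + A[2,1] = 2·A[1,2].
So A[1,2] = -34/2 = -17.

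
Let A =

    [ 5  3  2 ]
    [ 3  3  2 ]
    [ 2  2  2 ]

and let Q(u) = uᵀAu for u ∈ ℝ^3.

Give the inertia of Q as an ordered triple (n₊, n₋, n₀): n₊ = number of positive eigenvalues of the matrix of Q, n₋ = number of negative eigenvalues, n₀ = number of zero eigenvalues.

(3, 0, 0)

An LDLᵀ factorisation of A has diagonal entries 5, 6/5, 2/3.
That gives 3 positive pivots.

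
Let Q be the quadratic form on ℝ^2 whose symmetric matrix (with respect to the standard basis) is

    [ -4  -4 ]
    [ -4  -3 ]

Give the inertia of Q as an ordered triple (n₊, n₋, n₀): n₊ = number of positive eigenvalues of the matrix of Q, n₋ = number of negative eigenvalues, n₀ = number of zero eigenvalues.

(1, 1, 0)

Congruent diagonalization of A (simultaneous row and column reduction) yields pivots -4, 1.
Counting signs: 1 positive, 1 negative.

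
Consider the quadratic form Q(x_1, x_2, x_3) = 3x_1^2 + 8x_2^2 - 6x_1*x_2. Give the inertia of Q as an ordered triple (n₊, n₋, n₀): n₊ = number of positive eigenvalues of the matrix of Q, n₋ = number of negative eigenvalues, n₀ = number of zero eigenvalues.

(2, 0, 1)

Write A = [[3, -3, 0], [-3, 8, 0], [0, 0, 0]].
Congruent diagonalization of A (simultaneous row and column reduction) yields pivots 3, 5, 0.
Counting signs: 2 positive, 1 zero.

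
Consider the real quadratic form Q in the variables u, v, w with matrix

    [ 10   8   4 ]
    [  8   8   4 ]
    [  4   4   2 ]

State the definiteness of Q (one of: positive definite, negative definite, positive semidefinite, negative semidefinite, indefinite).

positive semidefinite

Congruent diagonalization of A (simultaneous row and column reduction) yields pivots 10, 8/5, 0.
So there are 2 positive, 1 zero pivots.
Hence Q is positive semidefinite.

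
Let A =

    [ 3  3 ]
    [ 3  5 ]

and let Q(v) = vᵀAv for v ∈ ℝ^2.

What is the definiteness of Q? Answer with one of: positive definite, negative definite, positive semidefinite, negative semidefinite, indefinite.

For the 2×2 matrix [[3, 3], [3, 5]]: det = 3·5 − (3)² = 6, trace = 8.
det > 0 so both eigenvalues share the sign of the trace; trace = 8 > 0 ⇒ both positive.

positive definite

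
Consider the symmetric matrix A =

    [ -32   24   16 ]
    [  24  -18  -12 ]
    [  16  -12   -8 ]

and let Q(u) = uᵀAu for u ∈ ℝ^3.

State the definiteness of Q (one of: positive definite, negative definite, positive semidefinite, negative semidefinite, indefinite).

negative semidefinite

Applying the same elementary operations to the rows and columns of A produces a congruent diagonal matrix with entries -32, 0, 0.
Counting signs: 1 negative, 2 zero.
Hence Q is negative semidefinite.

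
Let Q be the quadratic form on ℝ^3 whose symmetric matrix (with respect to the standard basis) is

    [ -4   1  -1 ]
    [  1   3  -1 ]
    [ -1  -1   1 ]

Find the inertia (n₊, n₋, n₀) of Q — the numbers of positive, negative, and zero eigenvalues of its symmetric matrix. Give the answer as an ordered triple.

(2, 1, 0)

Applying the same elementary operations to the rows and columns of A produces a congruent diagonal matrix with entries -4, 13/4, 10/13.
So there are 2 positive, 1 negative pivots.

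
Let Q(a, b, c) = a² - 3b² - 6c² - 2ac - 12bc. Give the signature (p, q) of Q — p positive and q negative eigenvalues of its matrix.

Write A = [[1, 0, -1], [0, -3, -6], [-1, -6, -6]].
An LDLᵀ factorisation of A has diagonal entries 1, -3, 5.
Counting signs: 2 positive, 1 negative.

(2, 1)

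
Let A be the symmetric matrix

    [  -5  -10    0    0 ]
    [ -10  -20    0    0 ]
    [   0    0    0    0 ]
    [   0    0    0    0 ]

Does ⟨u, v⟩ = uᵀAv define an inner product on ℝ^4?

Applying the same elementary operations to the rows and columns of A produces a congruent diagonal matrix with entries -5, 0, 0, 0.
That gives 1 negative, 3 zero pivots.
Hence Q is negative semidefinite.
⟨·,·⟩ is an inner product exactly when A is positive definite.

no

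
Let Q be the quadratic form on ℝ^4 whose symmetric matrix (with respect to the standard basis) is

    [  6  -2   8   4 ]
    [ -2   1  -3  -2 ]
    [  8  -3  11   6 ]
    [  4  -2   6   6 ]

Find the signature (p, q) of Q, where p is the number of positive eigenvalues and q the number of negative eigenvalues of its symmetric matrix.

(3, 0)

Applying the same elementary operations to the rows and columns of A produces a congruent diagonal matrix with entries 6, 1/3, 0, 2.
That gives 3 positive, 1 zero pivots.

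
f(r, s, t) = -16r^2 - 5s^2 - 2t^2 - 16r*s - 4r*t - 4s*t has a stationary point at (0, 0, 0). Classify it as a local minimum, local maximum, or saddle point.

The Hessian at the origin is H = [[-32, -16, -4], [-16, -10, -4], [-4, -4, -4]].
Row-reducing H symmetrically gives the diagonal entries -32, -2, -3/2.
Counting signs: 3 negative.
H is negative definite, so the origin is a strict local maximum.

local maximum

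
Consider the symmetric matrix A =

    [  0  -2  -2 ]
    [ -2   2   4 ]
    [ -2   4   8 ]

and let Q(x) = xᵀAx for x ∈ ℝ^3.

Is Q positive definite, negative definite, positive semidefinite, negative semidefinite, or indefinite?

A is congruent to a diagonal matrix with 2 positive, 1 negative and 0 zero entries, so Q is indefinite.

indefinite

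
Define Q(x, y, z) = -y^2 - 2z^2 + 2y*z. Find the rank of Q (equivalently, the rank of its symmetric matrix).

Write A = [[0, 0, 0], [0, -1, 1], [0, 1, -2]].
Row-reducing A symmetrically gives the diagonal entries 0, -1, -1.
So there are 2 negative, 1 zero pivots.
The rank is the number of nonzero pivots: 2.

2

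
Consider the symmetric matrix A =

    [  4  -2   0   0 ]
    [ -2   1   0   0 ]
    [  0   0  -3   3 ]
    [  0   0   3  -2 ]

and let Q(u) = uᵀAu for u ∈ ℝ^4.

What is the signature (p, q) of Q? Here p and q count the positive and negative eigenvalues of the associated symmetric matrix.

(2, 1)

Congruent diagonalization of A (simultaneous row and column reduction) yields pivots 4, 0, -3, 1.
That gives 2 positive, 1 negative, 1 zero pivots.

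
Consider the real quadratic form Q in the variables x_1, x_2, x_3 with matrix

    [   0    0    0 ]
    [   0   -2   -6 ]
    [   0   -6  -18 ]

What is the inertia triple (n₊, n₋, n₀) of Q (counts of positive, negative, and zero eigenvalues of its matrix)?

Symmetric row and column elimination reduces A to a congruent diagonal form with pivots 0, -2, 0.
That gives 1 negative, 2 zero pivots.

(0, 1, 2)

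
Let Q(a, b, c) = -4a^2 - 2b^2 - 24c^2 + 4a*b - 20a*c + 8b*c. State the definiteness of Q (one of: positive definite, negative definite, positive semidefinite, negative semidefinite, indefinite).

indefinite

Write A = [[-4, 2, -10], [2, -2, 4], [-10, 4, -24]].
An LDLᵀ factorisation of A has diagonal entries -4, -1, 2.
Counting signs: 1 positive, 2 negative.
Hence Q is indefinite.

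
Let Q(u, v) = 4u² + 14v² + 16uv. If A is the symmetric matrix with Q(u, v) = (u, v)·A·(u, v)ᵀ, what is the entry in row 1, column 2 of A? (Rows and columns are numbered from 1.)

8

The coefficient of u·v in Q is 16. For a symmetric A this equals A[1,2] + A[2,1] = 2·A[1,2].
So A[1,2] = 16/2 = 8.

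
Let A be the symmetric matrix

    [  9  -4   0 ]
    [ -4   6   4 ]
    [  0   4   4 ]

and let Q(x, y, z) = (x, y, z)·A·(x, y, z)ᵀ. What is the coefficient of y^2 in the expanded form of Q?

6

The coefficient of y^2 is the diagonal entry A[2,2] = 6.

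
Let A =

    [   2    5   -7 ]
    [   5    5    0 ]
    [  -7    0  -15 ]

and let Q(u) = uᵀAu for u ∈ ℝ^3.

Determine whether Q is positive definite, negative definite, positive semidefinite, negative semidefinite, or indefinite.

Applying the same elementary operations to the rows and columns of A produces a congruent diagonal matrix with entries 2, -15/2, 4/3.
That gives 2 positive, 1 negative pivots.
Hence Q is indefinite.

indefinite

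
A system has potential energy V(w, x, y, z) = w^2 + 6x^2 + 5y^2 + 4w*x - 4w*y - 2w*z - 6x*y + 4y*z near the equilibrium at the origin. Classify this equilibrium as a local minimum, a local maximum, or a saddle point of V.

saddle point

The Hessian at the origin is H = [[2, 4, -4, -2], [4, 12, -6, 0], [-4, -6, 10, 4], [-2, 0, 4, 0]].
Applying the same elementary operations to the rows and columns of H produces a congruent diagonal matrix with entries 2, 4, 1, -10.
Counting signs: 3 positive, 1 negative.
H is indefinite, so the origin is a saddle point.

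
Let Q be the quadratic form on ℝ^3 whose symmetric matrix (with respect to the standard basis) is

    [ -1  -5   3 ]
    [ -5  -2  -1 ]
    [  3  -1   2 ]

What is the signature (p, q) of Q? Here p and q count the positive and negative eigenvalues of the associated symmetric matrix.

Row-reducing A symmetrically gives the diagonal entries -1, 23, -3/23.
That gives 1 positive, 2 negative pivots.

(1, 2)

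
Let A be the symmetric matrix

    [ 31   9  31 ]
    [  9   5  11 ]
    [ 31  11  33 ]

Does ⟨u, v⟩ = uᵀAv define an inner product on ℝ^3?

yes

Applying the same elementary operations to the rows and columns of A produces a congruent diagonal matrix with entries 31, 74/31, 12/37.
Counting signs: 3 positive.
Hence Q is positive definite.
⟨·,·⟩ is an inner product exactly when A is positive definite.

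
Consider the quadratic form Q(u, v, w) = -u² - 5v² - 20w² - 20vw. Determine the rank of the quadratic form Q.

2

The associated matrix is A = [[-1, 0, 0], [0, -5, -10], [0, -10, -20]].
Row-reducing A symmetrically gives the diagonal entries -1, -5, 0.
Counting signs: 2 negative, 1 zero.
The rank is the number of nonzero pivots: 2.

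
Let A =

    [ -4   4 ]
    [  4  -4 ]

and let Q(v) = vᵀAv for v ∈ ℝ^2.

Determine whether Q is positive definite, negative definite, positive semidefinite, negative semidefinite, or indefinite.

negative semidefinite

Row-reducing A symmetrically gives the diagonal entries -4, 0.
That gives 1 negative, 1 zero pivots.
Hence Q is negative semidefinite.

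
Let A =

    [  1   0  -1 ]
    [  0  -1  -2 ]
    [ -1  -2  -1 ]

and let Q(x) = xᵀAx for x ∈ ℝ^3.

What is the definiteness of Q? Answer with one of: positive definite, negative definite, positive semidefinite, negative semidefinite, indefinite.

indefinite

Applying the same elementary operations to the rows and columns of A produces a congruent diagonal matrix with entries 1, -1, 2.
So there are 2 positive, 1 negative pivots.
Hence Q is indefinite.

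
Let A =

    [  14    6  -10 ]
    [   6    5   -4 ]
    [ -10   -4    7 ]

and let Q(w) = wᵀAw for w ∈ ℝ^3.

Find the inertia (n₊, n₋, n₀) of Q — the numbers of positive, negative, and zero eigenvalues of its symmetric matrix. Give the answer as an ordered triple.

An LDLᵀ factorisation of A has diagonal entries 14, 17/7, -3/17.
Counting signs: 2 positive, 1 negative.

(2, 1, 0)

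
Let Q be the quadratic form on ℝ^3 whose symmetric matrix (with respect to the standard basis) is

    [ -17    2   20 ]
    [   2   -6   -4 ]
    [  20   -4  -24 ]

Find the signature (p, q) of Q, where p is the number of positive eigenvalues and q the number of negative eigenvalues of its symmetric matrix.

(0, 2)

Congruent diagonalization of A (simultaneous row and column reduction) yields pivots -17, -98/17, 0.
Counting signs: 2 negative, 1 zero.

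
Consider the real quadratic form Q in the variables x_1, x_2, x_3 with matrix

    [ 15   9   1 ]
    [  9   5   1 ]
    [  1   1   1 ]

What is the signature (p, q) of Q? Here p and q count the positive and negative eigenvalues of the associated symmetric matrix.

(2, 1)

An LDLᵀ factorisation of A has diagonal entries 15, -2/5, 4/3.
So there are 2 positive, 1 negative pivots.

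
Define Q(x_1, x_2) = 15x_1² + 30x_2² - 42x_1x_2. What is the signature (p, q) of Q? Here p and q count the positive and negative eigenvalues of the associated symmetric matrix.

The symmetric matrix is A = [[15, -21], [-21, 30]].
Row-reducing A symmetrically gives the diagonal entries 15, 3/5.
That gives 2 positive pivots.

(2, 0)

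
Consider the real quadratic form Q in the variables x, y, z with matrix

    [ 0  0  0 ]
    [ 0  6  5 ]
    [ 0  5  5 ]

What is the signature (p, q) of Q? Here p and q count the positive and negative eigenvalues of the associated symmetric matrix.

(2, 0)

Congruent diagonalization of A (simultaneous row and column reduction) yields pivots 0, 6, 5/6.
Counting signs: 2 positive, 1 zero.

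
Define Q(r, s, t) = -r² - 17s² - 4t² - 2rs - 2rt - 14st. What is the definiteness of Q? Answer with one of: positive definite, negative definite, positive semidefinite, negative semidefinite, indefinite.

negative definite

The symmetric matrix is A = [[-1, -1, -1], [-1, -17, -7], [-1, -7, -4]].
Row-reducing A symmetrically gives the diagonal entries -1, -16, -3/4.
So there are 3 negative pivots.
Hence Q is negative definite.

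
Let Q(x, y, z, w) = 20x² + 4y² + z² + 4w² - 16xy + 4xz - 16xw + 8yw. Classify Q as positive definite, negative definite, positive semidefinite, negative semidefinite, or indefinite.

positive semidefinite

The associated matrix is A = [[20, -8, 2, -8], [-8, 4, 0, 4], [2, 0, 1, 0], [-8, 4, 0, 4]].
Applying the same elementary operations to the rows and columns of A produces a congruent diagonal matrix with entries 20, 4/5, 0, 0.
Counting signs: 2 positive, 2 zero.
Hence Q is positive semidefinite.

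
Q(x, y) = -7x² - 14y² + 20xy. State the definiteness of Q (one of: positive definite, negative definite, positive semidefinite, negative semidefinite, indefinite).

indefinite

The symmetric matrix of Q is [[-7, 10], [10, -14]].
For the 2×2 matrix [[-7, 10], [10, -14]]: det = -7·-14 − (10)² = -2, trace = -21.
det < 0 so the eigenvalues have opposite signs; the form is indefinite.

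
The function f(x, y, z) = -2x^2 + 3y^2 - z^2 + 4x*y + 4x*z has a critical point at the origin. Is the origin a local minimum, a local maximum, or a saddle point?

The Hessian at the origin is H = [[-4, 4, 4], [4, 6, 0], [4, 0, -2]].
Symmetric row and column elimination reduces H to a congruent diagonal form with pivots -4, 10, 2/5.
So there are 2 positive, 1 negative pivots.
H is indefinite, so the origin is a saddle point.

saddle point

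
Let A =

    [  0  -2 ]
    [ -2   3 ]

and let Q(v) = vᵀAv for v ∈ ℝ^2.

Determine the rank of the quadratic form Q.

Row reduction of A gives 2 nonzero rows, so rank A = 2.

2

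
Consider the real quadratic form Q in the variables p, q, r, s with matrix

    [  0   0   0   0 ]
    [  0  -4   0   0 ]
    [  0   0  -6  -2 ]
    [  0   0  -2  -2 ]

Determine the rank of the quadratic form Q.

3

Applying the same elementary operations to the rows and columns of A produces a congruent diagonal matrix with entries 0, -4, -6, -4/3.
That gives 3 negative, 1 zero pivots.
The rank is the number of nonzero pivots: 3.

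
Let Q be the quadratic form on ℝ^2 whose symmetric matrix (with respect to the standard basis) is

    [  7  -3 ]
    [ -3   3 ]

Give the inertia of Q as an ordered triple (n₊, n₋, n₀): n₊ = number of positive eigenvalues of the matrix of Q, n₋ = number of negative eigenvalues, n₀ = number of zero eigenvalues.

(2, 0, 0)

An LDLᵀ factorisation of A has diagonal entries 7, 12/7.
That gives 2 positive pivots.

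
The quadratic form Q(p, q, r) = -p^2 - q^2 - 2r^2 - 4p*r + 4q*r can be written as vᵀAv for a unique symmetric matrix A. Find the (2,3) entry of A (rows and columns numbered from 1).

The coefficient of q·r in Q is 4. For a symmetric A this equals A[2,3] + A[3,2] = 2·A[2,3].
So A[2,3] = 4/2 = 2.

2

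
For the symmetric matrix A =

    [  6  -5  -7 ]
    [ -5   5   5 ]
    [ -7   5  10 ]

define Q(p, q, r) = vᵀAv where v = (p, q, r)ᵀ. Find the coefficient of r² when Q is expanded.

10

The coefficient of r² is the diagonal entry A[3,3] = 10.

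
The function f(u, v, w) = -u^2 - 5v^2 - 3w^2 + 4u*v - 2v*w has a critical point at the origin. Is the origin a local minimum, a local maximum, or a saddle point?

The Hessian at the origin is H = [[-2, 4, 0], [4, -10, -2], [0, -2, -6]].
Row-reducing H symmetrically gives the diagonal entries -2, -2, -4.
So there are 3 negative pivots.
H is negative definite, so the origin is a strict local maximum.

local maximum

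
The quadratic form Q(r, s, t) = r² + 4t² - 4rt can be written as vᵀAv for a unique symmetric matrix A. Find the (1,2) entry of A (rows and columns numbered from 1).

The coefficient of r·s in Q is 0. For a symmetric A this equals A[1,2] + A[2,1] = 2·A[1,2].
So A[1,2] = 0/2 = 0.

0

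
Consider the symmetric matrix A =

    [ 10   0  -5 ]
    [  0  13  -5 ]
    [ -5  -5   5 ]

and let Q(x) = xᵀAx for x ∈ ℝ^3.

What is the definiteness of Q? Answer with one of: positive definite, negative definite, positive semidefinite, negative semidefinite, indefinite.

positive definite

Applying the same elementary operations to the rows and columns of A produces a congruent diagonal matrix with entries 10, 13, 15/26.
That gives 3 positive pivots.
Hence Q is positive definite.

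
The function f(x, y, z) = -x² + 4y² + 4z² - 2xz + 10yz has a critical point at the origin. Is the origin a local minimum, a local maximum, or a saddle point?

saddle point

The Hessian at the origin is H = [[-2, 0, -2], [0, 8, 10], [-2, 10, 8]].
Congruent diagonalization of H (simultaneous row and column reduction) yields pivots -2, 8, -5/2.
Counting signs: 1 positive, 2 negative.
H is indefinite, so the origin is a saddle point.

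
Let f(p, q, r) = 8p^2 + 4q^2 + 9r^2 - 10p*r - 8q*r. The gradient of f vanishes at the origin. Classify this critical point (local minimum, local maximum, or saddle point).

local minimum

The Hessian at the origin is H = [[16, 0, -10], [0, 8, -8], [-10, -8, 18]].
Row-reducing H symmetrically gives the diagonal entries 16, 8, 15/4.
That gives 3 positive pivots.
H is positive definite, so the origin is a strict local minimum.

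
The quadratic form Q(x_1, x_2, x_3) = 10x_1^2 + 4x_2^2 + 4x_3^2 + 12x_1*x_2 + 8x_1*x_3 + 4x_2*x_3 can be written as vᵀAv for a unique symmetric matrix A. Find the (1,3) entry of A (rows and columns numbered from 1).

4

The coefficient of x_1·x_3 in Q is 8. For a symmetric A this equals A[1,3] + A[3,1] = 2·A[1,3].
So A[1,3] = 8/2 = 4.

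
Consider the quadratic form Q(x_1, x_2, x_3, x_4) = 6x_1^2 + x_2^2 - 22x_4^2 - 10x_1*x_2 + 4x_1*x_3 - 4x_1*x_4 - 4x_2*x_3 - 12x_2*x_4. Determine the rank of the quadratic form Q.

4

Write A = [[6, -5, 2, -2], [-5, 1, -2, -6], [2, -2, 0, 0], [-2, -6, 0, -22]].
Row-reducing A symmetrically gives the diagonal entries 6, -19/6, -12/19, -2/3.
So there are 1 positive, 3 negative pivots.
The rank is the number of nonzero pivots: 4.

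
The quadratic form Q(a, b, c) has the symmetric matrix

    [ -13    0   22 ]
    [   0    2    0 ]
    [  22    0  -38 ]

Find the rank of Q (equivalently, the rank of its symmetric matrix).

Symmetric row and column elimination reduces A to a congruent diagonal form with pivots -13, 2, -10/13.
So there are 1 positive, 2 negative pivots.
The rank is the number of nonzero pivots: 3.

3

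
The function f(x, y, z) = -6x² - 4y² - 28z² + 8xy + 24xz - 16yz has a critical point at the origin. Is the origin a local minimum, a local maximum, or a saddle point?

The Hessian at the origin is H = [[-12, 8, 24], [8, -8, -16], [24, -16, -56]].
Congruent diagonalization of H (simultaneous row and column reduction) yields pivots -12, -8/3, -8.
That gives 3 negative pivots.
H is negative definite, so the origin is a strict local maximum.

local maximum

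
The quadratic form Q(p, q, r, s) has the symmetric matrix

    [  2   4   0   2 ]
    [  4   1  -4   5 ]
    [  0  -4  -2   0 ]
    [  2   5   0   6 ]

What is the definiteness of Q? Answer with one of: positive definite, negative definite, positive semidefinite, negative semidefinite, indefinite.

Symmetric row and column elimination reduces A to a congruent diagonal form with pivots 2, -7, 2/7, 3.
Counting signs: 3 positive, 1 negative.
Hence Q is indefinite.

indefinite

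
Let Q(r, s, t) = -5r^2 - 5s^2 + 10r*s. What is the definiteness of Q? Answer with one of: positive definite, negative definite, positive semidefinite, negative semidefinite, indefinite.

negative semidefinite

The symmetric matrix is A = [[-5, 5, 0], [5, -5, 0], [0, 0, 0]].
Symmetric row and column elimination reduces A to a congruent diagonal form with pivots -5, 0, 0.
Counting signs: 1 negative, 2 zero.
Hence Q is negative semidefinite.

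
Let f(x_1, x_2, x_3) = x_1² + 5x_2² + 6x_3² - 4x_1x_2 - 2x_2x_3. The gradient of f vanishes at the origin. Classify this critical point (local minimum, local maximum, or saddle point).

The Hessian at the origin is H = [[2, -4, 0], [-4, 10, -2], [0, -2, 12]].
Symmetric row and column elimination reduces H to a congruent diagonal form with pivots 2, 2, 10.
So there are 3 positive pivots.
H is positive definite, so the origin is a strict local minimum.

local minimum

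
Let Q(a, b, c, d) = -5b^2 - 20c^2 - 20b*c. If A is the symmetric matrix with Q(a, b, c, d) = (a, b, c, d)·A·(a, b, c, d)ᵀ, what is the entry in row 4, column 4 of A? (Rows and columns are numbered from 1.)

0

The coefficient of d^2 in Q is 0, and that is exactly A[4,4].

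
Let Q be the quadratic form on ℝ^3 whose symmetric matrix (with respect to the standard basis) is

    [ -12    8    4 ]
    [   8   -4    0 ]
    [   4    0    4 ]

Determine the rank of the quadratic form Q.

2

Symmetric row and column elimination reduces A to a congruent diagonal form with pivots -12, 4/3, 0.
That gives 1 positive, 1 negative, 1 zero pivots.
The rank is the number of nonzero pivots: 2.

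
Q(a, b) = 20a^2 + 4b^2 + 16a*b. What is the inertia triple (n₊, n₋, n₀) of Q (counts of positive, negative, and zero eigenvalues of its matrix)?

The associated matrix is A = [[20, 8], [8, 4]].
Congruent diagonalization of A (simultaneous row and column reduction) yields pivots 20, 4/5.
Counting signs: 2 positive.

(2, 0, 0)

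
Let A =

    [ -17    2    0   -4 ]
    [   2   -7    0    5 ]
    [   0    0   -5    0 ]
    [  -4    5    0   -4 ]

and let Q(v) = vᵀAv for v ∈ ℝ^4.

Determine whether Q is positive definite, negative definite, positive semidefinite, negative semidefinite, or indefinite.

Leading principal minors: Δ_1 = -17, Δ_2 = 115, Δ_3 = -575, Δ_4 = 15.
The signs alternate starting with Δ_1 < 0, so by Sylvester's criterion Q is negative definite.

negative definite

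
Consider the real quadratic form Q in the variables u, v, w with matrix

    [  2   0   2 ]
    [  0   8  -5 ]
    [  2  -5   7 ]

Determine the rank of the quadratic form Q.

3

Row-reducing A symmetrically gives the diagonal entries 2, 8, 15/8.
So there are 3 positive pivots.
The rank is the number of nonzero pivots: 3.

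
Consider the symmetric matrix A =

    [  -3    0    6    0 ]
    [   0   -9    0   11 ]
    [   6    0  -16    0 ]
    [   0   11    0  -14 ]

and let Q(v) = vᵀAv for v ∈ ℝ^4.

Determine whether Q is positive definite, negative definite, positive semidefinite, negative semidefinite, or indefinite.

An LDLᵀ factorisation of A has diagonal entries -3, -9, -4, -5/9.
That gives 4 negative pivots.
Hence Q is negative definite.

negative definite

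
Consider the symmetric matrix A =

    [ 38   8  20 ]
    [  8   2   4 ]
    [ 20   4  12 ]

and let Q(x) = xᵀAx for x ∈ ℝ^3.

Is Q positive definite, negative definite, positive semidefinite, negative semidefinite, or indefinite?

positive definite

Leading principal minors: Δ_1 = 38, Δ_2 = 12, Δ_3 = 16.
All leading principal minors are positive, so by Sylvester's criterion Q is positive definite.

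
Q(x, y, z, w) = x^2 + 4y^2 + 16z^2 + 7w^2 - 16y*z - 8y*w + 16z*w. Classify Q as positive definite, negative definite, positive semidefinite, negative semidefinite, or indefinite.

positive semidefinite

The associated matrix is A = [[1, 0, 0, 0], [0, 4, -8, -4], [0, -8, 16, 8], [0, -4, 8, 7]].
Congruent diagonalization of A (simultaneous row and column reduction) yields pivots 1, 4, 0, 3.
Counting signs: 3 positive, 1 zero.
Hence Q is positive semidefinite.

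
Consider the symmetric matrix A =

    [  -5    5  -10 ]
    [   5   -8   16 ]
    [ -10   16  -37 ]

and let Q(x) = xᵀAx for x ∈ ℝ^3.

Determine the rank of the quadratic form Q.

3

Symmetric row and column elimination reduces A to a congruent diagonal form with pivots -5, -3, -5.
So there are 3 negative pivots.
The rank is the number of nonzero pivots: 3.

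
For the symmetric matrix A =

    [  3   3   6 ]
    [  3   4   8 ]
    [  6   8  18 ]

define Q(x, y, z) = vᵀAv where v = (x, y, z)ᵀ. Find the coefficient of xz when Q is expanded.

12

The coefficient of xz is A[1,3] + A[3,1] = 2·6 = 12.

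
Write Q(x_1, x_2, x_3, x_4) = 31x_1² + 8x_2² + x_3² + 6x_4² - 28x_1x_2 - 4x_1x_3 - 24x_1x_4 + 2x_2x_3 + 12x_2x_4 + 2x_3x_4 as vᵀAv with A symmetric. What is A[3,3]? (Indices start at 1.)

1

The coefficient of x_3² in Q is 1, and that is exactly A[3,3].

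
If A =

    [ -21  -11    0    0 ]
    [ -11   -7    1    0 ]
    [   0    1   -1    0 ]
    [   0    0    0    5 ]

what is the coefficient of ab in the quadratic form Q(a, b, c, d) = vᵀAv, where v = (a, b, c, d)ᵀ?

-22

The coefficient of ab is A[1,2] + A[2,1] = 2·(-11) = -22.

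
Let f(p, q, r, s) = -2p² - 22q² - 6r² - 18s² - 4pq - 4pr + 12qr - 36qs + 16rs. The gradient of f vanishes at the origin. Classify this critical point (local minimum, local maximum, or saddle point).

local maximum

The Hessian at the origin is H = [[-4, -4, -4, 0], [-4, -44, 12, -36], [-4, 12, -12, 16], [0, -36, 16, -36]].
Applying the same elementary operations to the rows and columns of H produces a congruent diagonal matrix with entries -4, -40, -8/5, -2.
That gives 4 negative pivots.
H is negative definite, so the origin is a strict local maximum.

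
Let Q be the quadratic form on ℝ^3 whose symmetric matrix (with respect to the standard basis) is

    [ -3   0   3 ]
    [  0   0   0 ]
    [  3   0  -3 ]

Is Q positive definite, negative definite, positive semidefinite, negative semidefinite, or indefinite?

Applying the same elementary operations to the rows and columns of A produces a congruent diagonal matrix with entries -3, 0, 0.
That gives 1 negative, 2 zero pivots.
Hence Q is negative semidefinite.

negative semidefinite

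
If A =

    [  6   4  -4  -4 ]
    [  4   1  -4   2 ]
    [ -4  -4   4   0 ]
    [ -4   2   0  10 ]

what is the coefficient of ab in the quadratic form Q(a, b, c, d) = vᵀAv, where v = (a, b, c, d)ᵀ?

8

The coefficient of ab is A[1,2] + A[2,1] = 2·4 = 8.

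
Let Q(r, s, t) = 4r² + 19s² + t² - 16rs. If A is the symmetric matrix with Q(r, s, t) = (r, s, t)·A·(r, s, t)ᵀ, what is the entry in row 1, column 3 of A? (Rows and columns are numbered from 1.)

The coefficient of r·t in Q is 0. For a symmetric A this equals A[1,3] + A[3,1] = 2·A[1,3].
So A[1,3] = 0/2 = 0.

0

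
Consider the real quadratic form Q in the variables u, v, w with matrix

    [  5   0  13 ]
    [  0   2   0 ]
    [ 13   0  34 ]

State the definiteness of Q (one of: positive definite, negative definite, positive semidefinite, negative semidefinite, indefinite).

positive definite

Symmetric row and column elimination reduces A to a congruent diagonal form with pivots 5, 2, 1/5.
That gives 3 positive pivots.
Hence Q is positive definite.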